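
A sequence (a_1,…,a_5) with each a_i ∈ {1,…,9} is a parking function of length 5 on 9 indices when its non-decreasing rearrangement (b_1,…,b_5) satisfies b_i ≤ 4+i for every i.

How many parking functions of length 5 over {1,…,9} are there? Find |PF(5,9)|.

|PF(5,9)| = (9−5+1)·(9+1)^(5−1) = 5 · 10000 = 50000 [KW]
E.g. (8,1,6,7,7) → sorted (1,6,7,7,8): b_i ≤ 4+i ∀i, a PF.

50000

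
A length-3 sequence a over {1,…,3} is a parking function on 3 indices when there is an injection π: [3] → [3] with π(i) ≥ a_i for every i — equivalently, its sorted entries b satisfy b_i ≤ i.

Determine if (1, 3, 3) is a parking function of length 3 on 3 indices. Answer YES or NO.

NO

Sorted: b = (1, 3, 3).
  b_1=1 ≤ 1
  b_2=3 > 2
  fails at i=2 ⇒ NO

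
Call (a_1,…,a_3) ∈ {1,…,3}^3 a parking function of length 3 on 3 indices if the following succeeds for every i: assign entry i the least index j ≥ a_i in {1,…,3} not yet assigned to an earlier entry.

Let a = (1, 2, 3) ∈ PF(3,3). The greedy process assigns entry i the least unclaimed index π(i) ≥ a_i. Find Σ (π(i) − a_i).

0

Σπ = 6 ({1..3} each once); Σa = 1+2+3 = 6; disp = 6−6 = 0.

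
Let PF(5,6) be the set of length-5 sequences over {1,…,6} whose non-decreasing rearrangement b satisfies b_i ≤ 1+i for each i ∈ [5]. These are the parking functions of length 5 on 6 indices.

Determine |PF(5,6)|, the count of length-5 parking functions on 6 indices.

|PF| = 2·7^4 = 2×2401 = 4802 [KW]
Example (2,2,4,5,4) → sorted (2,2,4,4,5): b_i ≤ 1+i ∀i, a PF.

4802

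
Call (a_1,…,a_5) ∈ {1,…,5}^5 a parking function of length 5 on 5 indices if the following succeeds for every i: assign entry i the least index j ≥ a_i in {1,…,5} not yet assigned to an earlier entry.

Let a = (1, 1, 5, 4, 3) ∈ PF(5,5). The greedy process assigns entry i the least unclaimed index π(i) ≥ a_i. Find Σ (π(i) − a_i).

Σπ = 15 ({1..5} each once); Σa = 1+1+5+4+3 = 14; disp = 15−14 = 1.

1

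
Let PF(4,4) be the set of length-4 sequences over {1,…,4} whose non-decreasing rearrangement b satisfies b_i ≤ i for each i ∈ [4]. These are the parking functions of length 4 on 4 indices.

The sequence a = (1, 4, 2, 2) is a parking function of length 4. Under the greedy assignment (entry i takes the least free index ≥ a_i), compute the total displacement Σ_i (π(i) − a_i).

1

Σπ = 4·5/2 = 10 (π permutes [4]); Σa = 1+4+2+2 = 9; disp = 10−9 = 1.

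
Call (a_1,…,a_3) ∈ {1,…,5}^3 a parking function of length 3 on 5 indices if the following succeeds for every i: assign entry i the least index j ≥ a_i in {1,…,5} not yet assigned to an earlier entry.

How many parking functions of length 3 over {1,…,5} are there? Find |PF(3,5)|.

108

|PF(3,5)| = (5+1−3)·(5+1)^{3−1} = 3 · 36 = 108 (Pollak)
Check (1,4,2) → sorted (1,2,4): b_i ≤ 2+i ∀i, a PF.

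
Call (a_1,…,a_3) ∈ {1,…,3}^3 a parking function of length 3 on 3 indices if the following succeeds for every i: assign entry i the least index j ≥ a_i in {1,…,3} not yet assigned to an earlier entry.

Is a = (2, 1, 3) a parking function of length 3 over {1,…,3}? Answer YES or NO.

Order a: b = (1, 2, 3).
  b_1=1 ≤ 1
  b_2=2 ≤ 2
  b_3=3 ≤ 3
All bounds hold ⇒ YES

YES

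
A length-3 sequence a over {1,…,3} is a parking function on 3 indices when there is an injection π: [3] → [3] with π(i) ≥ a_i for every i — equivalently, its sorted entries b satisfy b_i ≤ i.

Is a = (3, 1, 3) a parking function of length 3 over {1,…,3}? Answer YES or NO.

Sorted: b = (1, 3, 3).
  b_1=1 ≤ 1
  b_2=3 > 2
  fails at i=2 ⇒ NO

NO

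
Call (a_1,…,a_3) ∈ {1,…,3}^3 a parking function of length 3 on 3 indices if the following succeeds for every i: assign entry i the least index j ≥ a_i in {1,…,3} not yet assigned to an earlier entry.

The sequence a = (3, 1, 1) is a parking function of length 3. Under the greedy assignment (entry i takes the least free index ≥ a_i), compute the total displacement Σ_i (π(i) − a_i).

1

Σπ = 6 ({1..3} each once); Σa = 3+1+1 = 5; disp = 6−5 = 1.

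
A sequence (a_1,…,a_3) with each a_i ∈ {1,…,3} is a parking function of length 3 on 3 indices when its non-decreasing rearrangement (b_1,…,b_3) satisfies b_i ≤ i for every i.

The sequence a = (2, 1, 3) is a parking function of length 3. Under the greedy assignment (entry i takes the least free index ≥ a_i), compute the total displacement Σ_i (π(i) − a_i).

0

Σπ = 6 ({1..3} each once); Σa = 2+1+3 = 6; disp = 6−6 = 0.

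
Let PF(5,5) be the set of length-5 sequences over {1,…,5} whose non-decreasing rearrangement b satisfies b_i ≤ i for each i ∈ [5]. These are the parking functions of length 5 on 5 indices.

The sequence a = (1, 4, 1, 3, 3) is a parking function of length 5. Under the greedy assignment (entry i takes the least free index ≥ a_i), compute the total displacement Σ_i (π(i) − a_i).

Σπ(i) = 1+…+5 = 15; Σa = 1+4+1+3+3 = 12; disp = 15−12 = 3.

3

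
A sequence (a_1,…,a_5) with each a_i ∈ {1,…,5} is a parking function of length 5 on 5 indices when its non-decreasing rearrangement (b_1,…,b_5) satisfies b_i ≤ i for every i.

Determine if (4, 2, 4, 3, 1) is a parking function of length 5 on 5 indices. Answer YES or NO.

Order a: b = (1, 2, 3, 4, 4).
  b_1=1 ≤ 1
  b_2=2 ≤ 2
  b_3=3 ≤ 3
  b_4=4 ≤ 4
  b_5=4 ≤ 5
All bounds hold ⇒ YES

YES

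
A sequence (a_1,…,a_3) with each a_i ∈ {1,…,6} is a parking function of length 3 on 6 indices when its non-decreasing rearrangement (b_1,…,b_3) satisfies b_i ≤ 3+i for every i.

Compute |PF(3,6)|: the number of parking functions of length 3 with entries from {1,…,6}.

|PF(3,6)| = 4·7^2 = 4 · 49 = 196 (Konheim–Weiss)
Example (5,1,3) → sorted (1,3,5): b_i ≤ 3+i ∀i, a PF.

196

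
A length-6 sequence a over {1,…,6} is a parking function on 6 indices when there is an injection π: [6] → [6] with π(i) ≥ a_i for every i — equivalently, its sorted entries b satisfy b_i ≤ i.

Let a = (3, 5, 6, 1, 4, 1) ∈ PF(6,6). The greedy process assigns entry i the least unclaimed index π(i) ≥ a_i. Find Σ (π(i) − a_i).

1

Σπ = 21 ({1..6} each once); Σa = 3+5+6+1+4+1 = 20; disp = 21−20 = 1.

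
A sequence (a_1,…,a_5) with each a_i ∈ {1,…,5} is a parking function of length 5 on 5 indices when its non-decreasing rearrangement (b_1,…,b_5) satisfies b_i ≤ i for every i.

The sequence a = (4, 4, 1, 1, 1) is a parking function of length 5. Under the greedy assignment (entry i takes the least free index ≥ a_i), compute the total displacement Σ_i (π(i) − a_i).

4

Σπ(i) = 1+…+5 = 15; Σa = 4+4+1+1+1 = 11; disp = 15−11 = 4.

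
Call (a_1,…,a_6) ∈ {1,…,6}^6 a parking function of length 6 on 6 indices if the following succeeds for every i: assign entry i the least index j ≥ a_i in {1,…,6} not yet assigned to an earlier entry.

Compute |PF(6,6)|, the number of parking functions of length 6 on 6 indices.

#PF = (6−6+1)·(6+1)^(6−1) = 1×16807 = 16807 (Pollak)
One tuple (2,3,3,6,2,1) → sorted (1,2,2,3,3,6): b_i ≤ i ∀i, a PF.

16807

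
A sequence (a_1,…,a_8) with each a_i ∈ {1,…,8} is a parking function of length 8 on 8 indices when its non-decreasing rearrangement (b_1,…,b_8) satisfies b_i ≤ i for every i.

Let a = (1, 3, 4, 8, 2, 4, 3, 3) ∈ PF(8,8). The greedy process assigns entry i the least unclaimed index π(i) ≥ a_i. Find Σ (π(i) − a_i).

Σπ = 36 ({1..8} each once); Σa = 1+3+4+8+2+4+3+3 = 28; disp = 36−28 = 8.

8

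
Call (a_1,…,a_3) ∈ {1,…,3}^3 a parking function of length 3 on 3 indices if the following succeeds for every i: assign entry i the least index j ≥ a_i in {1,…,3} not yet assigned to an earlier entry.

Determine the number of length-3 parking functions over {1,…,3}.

|PF(3,3)| = (3+1−3)·(3+1)^{3−1} = 1×16 = 16 (Konheim–Weiss)
Example (3,1,1) → sorted (1,1,3): b_i ≤ i ∀i, a PF.

16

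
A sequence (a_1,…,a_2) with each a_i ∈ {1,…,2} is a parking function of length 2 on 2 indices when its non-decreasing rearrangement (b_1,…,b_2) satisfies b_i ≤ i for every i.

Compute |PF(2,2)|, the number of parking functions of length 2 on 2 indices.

Count = 1·3^1 = 1 · 3 = 3 (Konheim–Weiss)
Check (1,2) → sorted (1,2): b_i ≤ i ∀i, a PF.

3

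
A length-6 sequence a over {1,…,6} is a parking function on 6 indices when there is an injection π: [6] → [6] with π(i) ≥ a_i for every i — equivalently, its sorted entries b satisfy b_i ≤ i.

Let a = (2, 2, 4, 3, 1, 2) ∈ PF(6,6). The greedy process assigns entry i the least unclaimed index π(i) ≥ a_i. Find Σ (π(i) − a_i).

7

Σπ = 21 ({1..6} each once); Σa = 2+2+4+3+1+2 = 14; disp = 21−14 = 7.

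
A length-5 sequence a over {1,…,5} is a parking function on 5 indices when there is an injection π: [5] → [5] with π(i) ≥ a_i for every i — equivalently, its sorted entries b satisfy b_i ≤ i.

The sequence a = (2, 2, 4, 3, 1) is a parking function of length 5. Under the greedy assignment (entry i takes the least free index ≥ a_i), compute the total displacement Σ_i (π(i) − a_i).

3

Σπ(i) = 1+…+5 = 15; Σa = 2+2+4+3+1 = 12; disp = 15−12 = 3.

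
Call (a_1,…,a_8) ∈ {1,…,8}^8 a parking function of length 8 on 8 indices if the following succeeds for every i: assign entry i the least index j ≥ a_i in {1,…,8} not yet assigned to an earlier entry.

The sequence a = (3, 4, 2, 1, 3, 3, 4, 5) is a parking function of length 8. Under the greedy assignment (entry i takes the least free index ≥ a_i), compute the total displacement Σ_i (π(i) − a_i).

Σπ = 8·9/2 = 36 (π permutes [8]); Σa = 3+4+2+1+3+3+4+5 = 25; disp = 36−25 = 11.

11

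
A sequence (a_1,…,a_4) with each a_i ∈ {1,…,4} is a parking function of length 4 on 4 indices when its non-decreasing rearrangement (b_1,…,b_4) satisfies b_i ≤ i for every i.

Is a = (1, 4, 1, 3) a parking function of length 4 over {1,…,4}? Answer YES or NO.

YES

Sorted: b = (1, 1, 3, 4).
  b_1=1 ≤ 1
  b_2=1 ≤ 2
  b_3=3 ≤ 3
  b_4=4 ≤ 4
All bounds hold ⇒ YES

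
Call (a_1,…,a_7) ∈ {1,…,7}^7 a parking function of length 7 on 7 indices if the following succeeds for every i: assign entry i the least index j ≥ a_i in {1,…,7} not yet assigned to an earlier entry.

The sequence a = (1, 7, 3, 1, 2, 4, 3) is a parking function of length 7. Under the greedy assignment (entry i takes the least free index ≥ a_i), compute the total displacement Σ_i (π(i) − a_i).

Σπ = 7·8/2 = 28 (π permutes [7]); Σa = 1+7+3+1+2+4+3 = 21; disp = 28−21 = 7.

7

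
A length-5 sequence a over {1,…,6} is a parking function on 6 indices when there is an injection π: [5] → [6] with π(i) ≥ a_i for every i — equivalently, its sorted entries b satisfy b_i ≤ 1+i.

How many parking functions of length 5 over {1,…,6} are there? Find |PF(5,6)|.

4802

Count = (7−5)·7^(5−1) = 2×2401 = 4802
Check (3,3,3,2,1) → sorted (1,2,3,3,3): b_i ≤ 1+i ∀i, a PF.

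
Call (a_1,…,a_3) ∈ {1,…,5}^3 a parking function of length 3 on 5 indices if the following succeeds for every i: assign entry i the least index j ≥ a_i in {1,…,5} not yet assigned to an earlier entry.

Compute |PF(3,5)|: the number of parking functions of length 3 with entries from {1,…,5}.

#PF = 3·6^2 = 3×36 = 108 [KW]
Example (3,4,3) → sorted (3,3,4): b_i ≤ 2+i ∀i, a PF.

108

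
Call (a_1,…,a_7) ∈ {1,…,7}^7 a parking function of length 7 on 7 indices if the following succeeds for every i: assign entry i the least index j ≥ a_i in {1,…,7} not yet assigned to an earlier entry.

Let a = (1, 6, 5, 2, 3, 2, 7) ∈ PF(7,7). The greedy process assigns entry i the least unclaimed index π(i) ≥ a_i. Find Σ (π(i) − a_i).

Σπ(i) = 1+…+7 = 28; Σa = 1+6+5+2+3+2+7 = 26; disp = 28−26 = 2.

2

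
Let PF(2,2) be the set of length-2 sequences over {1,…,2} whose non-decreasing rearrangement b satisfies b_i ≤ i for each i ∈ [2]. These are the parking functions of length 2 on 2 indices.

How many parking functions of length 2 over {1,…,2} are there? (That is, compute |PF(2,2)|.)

#PF = (3−2)·3^(2−1) = 1 · 3 = 3
E.g. (1,2) → sorted (1,2): b_i ≤ i ∀i, a PF.

3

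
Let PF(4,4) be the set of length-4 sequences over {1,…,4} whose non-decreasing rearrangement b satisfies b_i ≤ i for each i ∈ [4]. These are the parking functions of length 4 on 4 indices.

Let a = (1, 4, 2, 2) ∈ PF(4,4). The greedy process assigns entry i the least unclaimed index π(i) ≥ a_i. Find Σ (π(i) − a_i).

1

Σπ = 4·5/2 = 10 (π permutes [4]); Σa = 1+4+2+2 = 9; disp = 10−9 = 1.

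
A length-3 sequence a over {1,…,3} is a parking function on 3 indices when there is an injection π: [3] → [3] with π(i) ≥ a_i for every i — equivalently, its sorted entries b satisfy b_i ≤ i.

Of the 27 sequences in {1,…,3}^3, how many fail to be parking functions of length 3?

|PF(3,3)| = (3−3+1)·(3+1)^(3−1) = 1·16 = 16 (Konheim–Weiss)
E.g. (3,3,2) → sorted (2,3,3): b_1=2>1, not a PF.
3^3 − 16 = 27 − 16 = 11

11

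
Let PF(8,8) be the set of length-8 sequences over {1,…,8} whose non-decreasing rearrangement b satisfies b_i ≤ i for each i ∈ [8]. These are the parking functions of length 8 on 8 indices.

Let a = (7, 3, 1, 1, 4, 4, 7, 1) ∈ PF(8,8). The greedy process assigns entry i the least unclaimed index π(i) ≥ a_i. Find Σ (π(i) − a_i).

Σπ = 36 ({1..8} each once); Σa = 7+3+1+1+4+4+7+1 = 28; disp = 36−28 = 8.

8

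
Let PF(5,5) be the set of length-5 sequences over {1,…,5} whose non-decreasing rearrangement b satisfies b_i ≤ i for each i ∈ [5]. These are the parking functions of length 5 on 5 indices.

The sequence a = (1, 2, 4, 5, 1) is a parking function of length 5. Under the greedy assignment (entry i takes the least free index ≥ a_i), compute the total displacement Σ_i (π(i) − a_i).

Σπ = 15 ({1..5} each once); Σa = 1+2+4+5+1 = 13; disp = 15−13 = 2.

2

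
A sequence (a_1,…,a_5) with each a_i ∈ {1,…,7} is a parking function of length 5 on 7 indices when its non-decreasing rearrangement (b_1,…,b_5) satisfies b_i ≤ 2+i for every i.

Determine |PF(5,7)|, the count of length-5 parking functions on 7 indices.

|PF(5,7)| = 3·8^4 = 3·4096 = 12288 (Konheim–Weiss)
E.g. (4,5,4,5,3) → sorted (3,4,4,5,5): b_i ≤ 2+i ∀i, a PF.

12288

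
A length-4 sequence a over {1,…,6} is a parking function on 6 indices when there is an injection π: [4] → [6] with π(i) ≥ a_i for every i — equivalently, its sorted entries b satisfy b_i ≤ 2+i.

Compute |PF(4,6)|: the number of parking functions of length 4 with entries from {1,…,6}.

1029

#PF = 3·7^3 = 3·343 = 1029
Example (6,5,1,2) → sorted (1,2,5,6): b_i ≤ 2+i ∀i, a PF.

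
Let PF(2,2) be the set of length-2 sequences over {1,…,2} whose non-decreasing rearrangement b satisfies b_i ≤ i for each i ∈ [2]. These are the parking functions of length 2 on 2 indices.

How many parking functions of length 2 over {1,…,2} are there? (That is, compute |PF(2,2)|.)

|PF(2,2)| = 1·3^1 = 1×3 = 3 (Pollak)
One tuple (1,2) → sorted (1,2): b_i ≤ i ∀i, a PF.

3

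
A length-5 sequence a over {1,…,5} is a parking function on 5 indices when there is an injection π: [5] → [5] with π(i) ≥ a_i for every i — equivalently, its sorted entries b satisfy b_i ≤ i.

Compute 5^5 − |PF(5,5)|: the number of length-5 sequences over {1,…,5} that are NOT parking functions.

#PF = (5+1−5)·(5+1)^{5−1} = 1 · 1296 = 1296 (Pollak)
E.g. (5,5,3,4,5) → sorted (3,4,5,5,5): b_1=3>1, not a PF.
So 3125 − 1296 = 1829 fail.

1829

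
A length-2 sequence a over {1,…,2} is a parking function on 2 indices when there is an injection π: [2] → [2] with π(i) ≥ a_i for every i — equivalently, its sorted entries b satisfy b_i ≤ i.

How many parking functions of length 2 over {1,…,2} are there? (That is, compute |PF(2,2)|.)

|PF| = 1·3^1 = 1 · 3 = 3 (Konheim–Weiss)
Example (2,1) → sorted (1,2): b_i ≤ i ∀i, a PF.

3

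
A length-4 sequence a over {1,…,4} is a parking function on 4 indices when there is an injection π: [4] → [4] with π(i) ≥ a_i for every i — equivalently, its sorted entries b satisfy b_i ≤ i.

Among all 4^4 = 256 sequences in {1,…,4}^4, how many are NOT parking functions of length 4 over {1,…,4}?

#PF = 1·5^3 = 1×125 = 125
One tuple (4,4,3,3) → sorted (3,3,4,4): b_1=3>1, not a PF.
4^4 − 125 = 256 − 125 = 131

131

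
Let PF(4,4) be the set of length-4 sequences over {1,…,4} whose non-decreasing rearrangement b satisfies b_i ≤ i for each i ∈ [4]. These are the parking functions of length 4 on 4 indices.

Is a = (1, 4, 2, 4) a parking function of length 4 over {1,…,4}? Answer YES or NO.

Order a: b = (1, 2, 4, 4).
  b_1=1 ≤ 1
  b_2=2 ≤ 2
  b_3=4 > 3
  fails at i=3 ⇒ NO

NO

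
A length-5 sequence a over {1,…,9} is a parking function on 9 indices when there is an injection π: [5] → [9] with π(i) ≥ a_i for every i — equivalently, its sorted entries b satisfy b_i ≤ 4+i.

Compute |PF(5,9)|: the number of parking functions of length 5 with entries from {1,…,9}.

50000

Count = (9+1−5)·(9+1)^{5−1} = 5 · 10000 = 50000
E.g. (7,4,7,4,8) → sorted (4,4,7,7,8): b_i ≤ 4+i ∀i, a PF.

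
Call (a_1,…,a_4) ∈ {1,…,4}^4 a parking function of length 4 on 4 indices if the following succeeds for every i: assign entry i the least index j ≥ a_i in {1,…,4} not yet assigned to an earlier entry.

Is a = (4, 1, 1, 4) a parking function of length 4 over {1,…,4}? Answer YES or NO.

NO

Sorted: b = (1, 1, 4, 4).
  b_1=1 ≤ 1
  b_2=1 ≤ 2
  b_3=4 > 3
  fails at i=3 ⇒ NO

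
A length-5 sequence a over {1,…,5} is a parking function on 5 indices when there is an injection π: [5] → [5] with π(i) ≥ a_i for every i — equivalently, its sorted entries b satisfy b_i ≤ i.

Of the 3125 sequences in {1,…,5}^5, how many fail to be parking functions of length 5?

1829

#PF = (6−5)·6^(5−1) = 1 · 1296 = 1296 (Pollak)
Check (3,4,2,4,2) → sorted (2,2,3,4,4): b_1=2>1, not a PF.
So 3125 − 1296 = 1829 fail.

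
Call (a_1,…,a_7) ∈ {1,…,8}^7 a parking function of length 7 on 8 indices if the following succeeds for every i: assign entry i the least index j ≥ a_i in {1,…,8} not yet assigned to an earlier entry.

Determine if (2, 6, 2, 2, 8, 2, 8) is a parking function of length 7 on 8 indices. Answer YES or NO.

NO

Sorted: b = (2, 2, 2, 2, 6, 8, 8).
  b_1=2 ≤ 2
  b_2=2 ≤ 3
  b_3=2 ≤ 4
  b_4=2 ≤ 5
  b_5=6 ≤ 6
  b_6=8 > 7
  fails at i=6 ⇒ NO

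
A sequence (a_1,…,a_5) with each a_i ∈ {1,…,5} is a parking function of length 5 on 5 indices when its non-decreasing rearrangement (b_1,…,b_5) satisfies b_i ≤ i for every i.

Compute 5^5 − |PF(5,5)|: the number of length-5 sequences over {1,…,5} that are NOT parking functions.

#PF = (5−5+1)·(5+1)^(5−1) = 1·1296 = 1296
One tuple (3,3,5,3,4) → sorted (3,3,3,4,5): b_1=3>1, not a PF.
Total 3125; non-PF = 3125−1296 = 1829

1829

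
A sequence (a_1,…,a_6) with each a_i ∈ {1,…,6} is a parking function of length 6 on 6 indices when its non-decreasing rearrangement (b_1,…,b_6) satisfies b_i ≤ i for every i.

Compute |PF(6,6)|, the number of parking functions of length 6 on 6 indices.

16807

#PF = (7−6)·7^(6−1) = 1 · 16807 = 16807
Check (6,2,5,4,1,2) → sorted (1,2,2,4,5,6): b_i ≤ i ∀i, a PF.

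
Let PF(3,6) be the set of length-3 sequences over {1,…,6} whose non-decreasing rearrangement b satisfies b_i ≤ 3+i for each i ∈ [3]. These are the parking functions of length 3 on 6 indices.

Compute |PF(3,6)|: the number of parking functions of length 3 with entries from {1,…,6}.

|PF| = (7−3)·7^(3−1) = 4 · 49 = 196 [KW]
E.g. (2,4,5) → sorted (2,4,5): b_i ≤ 3+i ∀i, a PF.

196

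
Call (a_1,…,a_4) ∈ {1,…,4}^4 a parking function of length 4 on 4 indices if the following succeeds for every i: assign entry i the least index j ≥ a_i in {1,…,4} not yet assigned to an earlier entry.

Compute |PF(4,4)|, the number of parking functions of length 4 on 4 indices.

125

|PF(4,4)| = (4−4+1)·(4+1)^(4−1) = 1·125 = 125
Check (4,2,1,2) → sorted (1,2,2,4): b_i ≤ i ∀i, a PF.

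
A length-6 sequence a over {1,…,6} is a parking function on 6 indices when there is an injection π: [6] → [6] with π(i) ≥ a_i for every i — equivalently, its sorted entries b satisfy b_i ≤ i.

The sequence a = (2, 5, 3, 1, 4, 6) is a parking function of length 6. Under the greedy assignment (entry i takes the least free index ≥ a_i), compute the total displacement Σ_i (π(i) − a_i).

Σπ = 21 ({1..6} each once); Σa = 2+5+3+1+4+6 = 21; disp = 21−21 = 0.

0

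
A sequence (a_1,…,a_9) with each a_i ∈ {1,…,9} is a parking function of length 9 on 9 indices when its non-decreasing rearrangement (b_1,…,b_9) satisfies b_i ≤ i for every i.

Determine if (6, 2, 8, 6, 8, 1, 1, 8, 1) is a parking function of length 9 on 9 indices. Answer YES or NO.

NO

Rearranged: b = (1, 1, 1, 2, 6, 6, 8, 8, 8).
  b_1=1 ≤ 1
  b_2=1 ≤ 2
  b_3=1 ≤ 3
  b_4=2 ≤ 4
  b_5=6 > 5
  fails at i=5 ⇒ NO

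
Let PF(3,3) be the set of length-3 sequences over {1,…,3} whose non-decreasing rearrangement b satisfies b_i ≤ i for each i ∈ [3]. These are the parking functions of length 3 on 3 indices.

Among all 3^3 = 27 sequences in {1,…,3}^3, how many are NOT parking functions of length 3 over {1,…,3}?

#PF = 1·4^2 = 1×16 = 16 (Konheim–Weiss)
E.g. (3,3,1) → sorted (1,3,3): b_2=3>2, not a PF.
So 27 − 16 = 11 fail.

11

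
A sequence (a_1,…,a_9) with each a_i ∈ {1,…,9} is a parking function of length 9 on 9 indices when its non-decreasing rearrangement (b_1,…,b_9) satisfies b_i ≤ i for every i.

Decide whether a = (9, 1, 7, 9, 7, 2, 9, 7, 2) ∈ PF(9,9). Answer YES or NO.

Sorted: b = (1, 2, 2, 7, 7, 7, 9, 9, 9).
  b_1=1 ≤ 1
  b_2=2 ≤ 2
  b_3=2 ≤ 3
  b_4=7 > 4
  fails at i=4 ⇒ NO

NO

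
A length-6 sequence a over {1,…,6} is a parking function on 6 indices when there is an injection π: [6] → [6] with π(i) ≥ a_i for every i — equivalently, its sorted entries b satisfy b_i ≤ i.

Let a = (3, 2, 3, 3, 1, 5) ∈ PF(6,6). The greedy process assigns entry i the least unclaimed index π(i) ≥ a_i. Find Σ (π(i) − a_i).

4

Σπ = 21 ({1..6} each once); Σa = 3+2+3+3+1+5 = 17; disp = 21−17 = 4.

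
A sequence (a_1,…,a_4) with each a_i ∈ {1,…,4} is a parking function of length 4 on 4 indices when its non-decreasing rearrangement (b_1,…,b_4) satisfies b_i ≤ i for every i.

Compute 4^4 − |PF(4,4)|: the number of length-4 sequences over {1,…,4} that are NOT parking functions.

131

Count = (4+1−4)·(4+1)^{4−1} = 1·125 = 125
Example (3,2,4,3) → sorted (2,3,3,4): b_1=2>1, not a PF.
Total 256; non-PF = 256−125 = 131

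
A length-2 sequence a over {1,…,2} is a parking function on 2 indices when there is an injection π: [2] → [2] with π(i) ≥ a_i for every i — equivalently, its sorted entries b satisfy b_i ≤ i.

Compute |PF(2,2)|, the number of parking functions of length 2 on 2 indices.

|PF| = (3−2)·3^(2−1) = 1×3 = 3 [KW]
One tuple (1,1) → sorted (1,1): b_i ≤ i ∀i, a PF.

3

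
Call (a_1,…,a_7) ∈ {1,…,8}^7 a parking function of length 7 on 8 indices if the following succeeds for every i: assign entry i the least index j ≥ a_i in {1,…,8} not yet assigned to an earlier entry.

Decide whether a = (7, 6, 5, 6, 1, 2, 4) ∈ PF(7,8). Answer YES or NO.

Sorted: b = (1, 2, 4, 5, 6, 6, 7).
  b_1=1 ≤ 2
  b_2=2 ≤ 3
  b_3=4 ≤ 4
  b_4=5 ≤ 5
  b_5=6 ≤ 6
  b_6=6 ≤ 7
  b_7=7 ≤ 8
All bounds hold ⇒ YES

YES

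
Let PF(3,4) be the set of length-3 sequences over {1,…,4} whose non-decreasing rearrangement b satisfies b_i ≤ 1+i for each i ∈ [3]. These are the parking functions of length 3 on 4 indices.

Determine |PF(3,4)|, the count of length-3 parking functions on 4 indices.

Count = (4+1−3)·(4+1)^{3−1} = 2×25 = 50 [KW]
Example (2,3,1) → sorted (1,2,3): b_i ≤ 1+i ∀i, a PF.

50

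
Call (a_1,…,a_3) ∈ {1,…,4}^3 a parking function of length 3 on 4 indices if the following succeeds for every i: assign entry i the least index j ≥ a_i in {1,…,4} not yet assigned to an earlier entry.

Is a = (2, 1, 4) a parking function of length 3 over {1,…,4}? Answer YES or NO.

Sorted: b = (1, 2, 4).
  b_1=1 ≤ 2
  b_2=2 ≤ 3
  b_3=4 ≤ 4
All bounds hold ⇒ YES

YES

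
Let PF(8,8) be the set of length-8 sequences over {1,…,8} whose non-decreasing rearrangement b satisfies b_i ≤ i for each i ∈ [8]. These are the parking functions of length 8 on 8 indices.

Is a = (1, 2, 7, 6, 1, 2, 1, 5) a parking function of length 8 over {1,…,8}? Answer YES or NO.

YES

Sorted: b = (1, 1, 1, 2, 2, 5, 6, 7).
  b_1=1 ≤ 1
  b_2=1 ≤ 2
  b_3=1 ≤ 3
  b_4=2 ≤ 4
  b_5=2 ≤ 5
  b_6=5 ≤ 6
  b_7=6 ≤ 7
  b_8=7 ≤ 8
All bounds hold ⇒ YES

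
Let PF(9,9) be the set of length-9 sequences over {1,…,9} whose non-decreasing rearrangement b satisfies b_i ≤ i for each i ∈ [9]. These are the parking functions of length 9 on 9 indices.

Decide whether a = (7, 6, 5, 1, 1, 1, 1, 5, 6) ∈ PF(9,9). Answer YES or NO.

Sorted: b = (1, 1, 1, 1, 5, 5, 6, 6, 7).
  b_1=1 ≤ 1
  b_2=1 ≤ 2
  b_3=1 ≤ 3
  b_4=1 ≤ 4
  b_5=5 ≤ 5
  b_6=5 ≤ 6
  b_7=6 ≤ 7
  b_8=6 ≤ 8
  b_9=7 ≤ 9
All bounds hold ⇒ YES

YES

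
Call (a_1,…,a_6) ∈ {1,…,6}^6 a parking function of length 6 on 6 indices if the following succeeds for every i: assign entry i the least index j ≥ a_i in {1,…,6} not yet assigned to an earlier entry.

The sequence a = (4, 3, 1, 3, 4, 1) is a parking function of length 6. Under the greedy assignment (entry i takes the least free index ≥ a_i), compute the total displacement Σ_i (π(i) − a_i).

5

Σπ = 6·7/2 = 21 (π permutes [6]); Σa = 4+3+1+3+4+1 = 16; disp = 21−16 = 5.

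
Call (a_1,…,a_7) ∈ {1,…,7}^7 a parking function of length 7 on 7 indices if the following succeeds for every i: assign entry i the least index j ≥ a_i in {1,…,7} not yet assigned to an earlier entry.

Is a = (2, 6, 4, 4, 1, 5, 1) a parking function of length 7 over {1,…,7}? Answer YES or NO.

Order a: b = (1, 1, 2, 4, 4, 5, 6).
  b_1=1 ≤ 1
  b_2=1 ≤ 2
  b_3=2 ≤ 3
  b_4=4 ≤ 4
  b_5=4 ≤ 5
  b_6=5 ≤ 6
  b_7=6 ≤ 7
All bounds hold ⇒ YES

YES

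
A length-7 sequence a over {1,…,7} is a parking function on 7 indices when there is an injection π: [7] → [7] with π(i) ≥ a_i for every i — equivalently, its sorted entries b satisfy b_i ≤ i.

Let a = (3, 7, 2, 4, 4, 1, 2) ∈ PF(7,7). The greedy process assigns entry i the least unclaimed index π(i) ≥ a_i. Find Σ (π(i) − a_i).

5

Σπ = 28 ({1..7} each once); Σa = 3+7+2+4+4+1+2 = 23; disp = 28−23 = 5.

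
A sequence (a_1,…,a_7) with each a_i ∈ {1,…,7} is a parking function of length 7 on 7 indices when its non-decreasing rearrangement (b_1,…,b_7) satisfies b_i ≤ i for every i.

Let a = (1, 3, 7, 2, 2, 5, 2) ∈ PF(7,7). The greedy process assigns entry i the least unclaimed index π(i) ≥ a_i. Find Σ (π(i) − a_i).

Σπ = 28 ({1..7} each once); Σa = 1+3+7+2+2+5+2 = 22; disp = 28−22 = 6.

6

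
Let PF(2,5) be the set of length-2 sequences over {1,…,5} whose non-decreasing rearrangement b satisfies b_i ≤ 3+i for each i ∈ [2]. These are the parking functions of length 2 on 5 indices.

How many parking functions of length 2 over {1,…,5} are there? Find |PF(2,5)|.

24

Count = (6−2)·6^(2−1) = 4 · 6 = 24 [KW]
One tuple (4,5) → sorted (4,5): b_i ≤ 3+i ∀i, a PF.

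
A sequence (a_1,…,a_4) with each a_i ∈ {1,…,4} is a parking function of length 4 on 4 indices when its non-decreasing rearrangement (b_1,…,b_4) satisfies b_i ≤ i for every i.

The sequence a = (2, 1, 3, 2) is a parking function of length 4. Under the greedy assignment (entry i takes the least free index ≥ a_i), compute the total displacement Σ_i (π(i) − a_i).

Σπ(i) = 1+…+4 = 10; Σa = 2+1+3+2 = 8; disp = 10−8 = 2.

2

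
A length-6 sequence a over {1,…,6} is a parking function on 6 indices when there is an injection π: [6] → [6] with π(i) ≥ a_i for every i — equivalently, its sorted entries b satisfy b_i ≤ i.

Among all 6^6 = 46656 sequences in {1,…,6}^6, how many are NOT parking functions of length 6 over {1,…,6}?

29849

|PF(6,6)| = (7−6)·7^(6−1) = 1×16807 = 16807 (Pollak)
E.g. (2,6,4,4,5,6) → sorted (2,4,4,5,6,6): b_1=2>1, not a PF.
6^6 − 16807 = 46656 − 16807 = 29849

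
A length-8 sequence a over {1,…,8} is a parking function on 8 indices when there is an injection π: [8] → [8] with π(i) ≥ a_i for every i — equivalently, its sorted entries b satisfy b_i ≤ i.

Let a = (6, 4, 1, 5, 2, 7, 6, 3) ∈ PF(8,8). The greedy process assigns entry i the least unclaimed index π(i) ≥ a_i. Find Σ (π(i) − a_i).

2

Σπ = 36 ({1..8} each once); Σa = 6+4+1+5+2+7+6+3 = 34; disp = 36−34 = 2.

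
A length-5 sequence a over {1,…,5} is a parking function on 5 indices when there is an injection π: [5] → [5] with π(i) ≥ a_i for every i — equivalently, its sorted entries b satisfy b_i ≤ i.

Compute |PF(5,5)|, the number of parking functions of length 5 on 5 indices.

1296

#PF = 1·6^4 = 1×1296 = 1296
Check (1,5,4,1,2) → sorted (1,1,2,4,5): b_i ≤ i ∀i, a PF.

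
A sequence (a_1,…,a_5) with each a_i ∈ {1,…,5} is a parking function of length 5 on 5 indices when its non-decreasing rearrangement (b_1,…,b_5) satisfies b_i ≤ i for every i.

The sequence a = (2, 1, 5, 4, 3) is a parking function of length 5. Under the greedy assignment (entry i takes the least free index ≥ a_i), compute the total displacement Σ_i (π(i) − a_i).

0

Σπ(i) = 1+…+5 = 15; Σa = 2+1+5+4+3 = 15; disp = 15−15 = 0.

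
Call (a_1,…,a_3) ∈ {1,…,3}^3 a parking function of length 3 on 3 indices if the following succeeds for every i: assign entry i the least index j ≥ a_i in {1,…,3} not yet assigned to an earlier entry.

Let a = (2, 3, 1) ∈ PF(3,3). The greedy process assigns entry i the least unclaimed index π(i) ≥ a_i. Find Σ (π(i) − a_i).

0

Σπ = 3·4/2 = 6 (π permutes [3]); Σa = 2+3+1 = 6; disp = 6−6 = 0.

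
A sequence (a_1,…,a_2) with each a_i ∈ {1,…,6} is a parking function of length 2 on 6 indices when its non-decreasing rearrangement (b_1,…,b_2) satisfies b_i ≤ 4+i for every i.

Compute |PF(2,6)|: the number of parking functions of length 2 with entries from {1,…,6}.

|PF(2,6)| = (6+1−2)·(6+1)^{2−1} = 5×7 = 35 (Pollak)
One tuple (1,5) → sorted (1,5): b_i ≤ 4+i ∀i, a PF.

35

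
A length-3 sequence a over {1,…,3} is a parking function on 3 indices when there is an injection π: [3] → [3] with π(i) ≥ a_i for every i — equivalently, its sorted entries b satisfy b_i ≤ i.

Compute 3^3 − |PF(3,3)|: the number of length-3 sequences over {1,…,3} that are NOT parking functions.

11

Count = (3+1−3)·(3+1)^{3−1} = 1 · 16 = 16 (Konheim–Weiss)
Example (3,2,3) → sorted (2,3,3): b_1=2>1, not a PF.
So 27 − 16 = 11 fail.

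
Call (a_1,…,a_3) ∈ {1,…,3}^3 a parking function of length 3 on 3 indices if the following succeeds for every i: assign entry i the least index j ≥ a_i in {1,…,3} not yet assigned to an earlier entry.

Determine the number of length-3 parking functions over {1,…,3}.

16

#PF = (3−3+1)·(3+1)^(3−1) = 1×16 = 16
E.g. (3,1,2) → sorted (1,2,3): b_i ≤ i ∀i, a PF.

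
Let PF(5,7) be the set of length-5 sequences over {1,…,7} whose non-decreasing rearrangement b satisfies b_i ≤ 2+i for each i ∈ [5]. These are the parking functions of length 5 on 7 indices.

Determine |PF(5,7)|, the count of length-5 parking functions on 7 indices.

#PF = (7+1−5)·(7+1)^{5−1} = 3×4096 = 12288 (Konheim–Weiss)
Check (3,2,4,1,6) → sorted (1,2,3,4,6): b_i ≤ 2+i ∀i, a PF.

12288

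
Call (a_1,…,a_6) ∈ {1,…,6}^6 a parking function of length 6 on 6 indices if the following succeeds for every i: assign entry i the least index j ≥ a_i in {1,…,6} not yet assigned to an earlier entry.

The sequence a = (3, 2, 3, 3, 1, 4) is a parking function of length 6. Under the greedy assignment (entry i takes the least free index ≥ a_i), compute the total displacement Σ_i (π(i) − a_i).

Σπ(i) = 1+…+6 = 21; Σa = 3+2+3+3+1+4 = 16; disp = 21−16 = 5.

5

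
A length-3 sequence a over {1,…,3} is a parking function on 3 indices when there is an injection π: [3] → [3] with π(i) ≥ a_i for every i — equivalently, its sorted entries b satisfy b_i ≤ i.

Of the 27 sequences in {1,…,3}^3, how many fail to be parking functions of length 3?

11

Count = (3−3+1)·(3+1)^(3−1) = 1 · 16 = 16 (Pollak)
Example (3,3,3) → sorted (3,3,3): b_1=3>1, not a PF.
Total 27; non-PF = 27−16 = 11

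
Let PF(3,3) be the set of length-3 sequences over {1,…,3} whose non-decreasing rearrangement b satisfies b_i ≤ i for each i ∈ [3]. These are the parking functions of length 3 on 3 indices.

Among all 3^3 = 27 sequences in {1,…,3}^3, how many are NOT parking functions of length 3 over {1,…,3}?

|PF(3,3)| = (3−3+1)·(3+1)^(3−1) = 1·16 = 16 (Konheim–Weiss)
Example (2,2,2) → sorted (2,2,2): b_1=2>1, not a PF.
So 27 − 16 = 11 fail.

11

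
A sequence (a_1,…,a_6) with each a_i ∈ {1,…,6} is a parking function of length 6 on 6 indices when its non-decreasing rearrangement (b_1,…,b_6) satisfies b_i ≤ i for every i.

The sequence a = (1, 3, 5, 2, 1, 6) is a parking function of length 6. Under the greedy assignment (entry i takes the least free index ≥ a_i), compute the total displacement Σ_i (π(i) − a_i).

3

Σπ = 21 ({1..6} each once); Σa = 1+3+5+2+1+6 = 18; disp = 21−18 = 3.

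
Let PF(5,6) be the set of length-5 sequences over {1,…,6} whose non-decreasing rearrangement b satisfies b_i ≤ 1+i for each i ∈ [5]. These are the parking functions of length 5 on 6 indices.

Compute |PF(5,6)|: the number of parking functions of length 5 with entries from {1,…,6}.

4802

#PF = 2·7^4 = 2×2401 = 4802 [KW]
One tuple (3,5,3,6,1) → sorted (1,3,3,5,6): b_i ≤ 1+i ∀i, a PF.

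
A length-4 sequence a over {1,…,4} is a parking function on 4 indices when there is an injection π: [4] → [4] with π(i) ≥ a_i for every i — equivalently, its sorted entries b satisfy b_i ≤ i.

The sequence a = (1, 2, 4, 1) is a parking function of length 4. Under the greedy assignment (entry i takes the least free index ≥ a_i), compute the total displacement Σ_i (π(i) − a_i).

Σπ = 10 ({1..4} each once); Σa = 1+2+4+1 = 8; disp = 10−8 = 2.

2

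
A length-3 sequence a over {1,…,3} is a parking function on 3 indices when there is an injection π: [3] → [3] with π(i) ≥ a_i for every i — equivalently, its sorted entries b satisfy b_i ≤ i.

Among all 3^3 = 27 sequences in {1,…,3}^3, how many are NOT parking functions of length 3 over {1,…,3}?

11

#PF = (3+1−3)·(3+1)^{3−1} = 1 · 16 = 16
Example (2,3,3) → sorted (2,3,3): b_1=2>1, not a PF.
Total 27; non-PF = 27−16 = 11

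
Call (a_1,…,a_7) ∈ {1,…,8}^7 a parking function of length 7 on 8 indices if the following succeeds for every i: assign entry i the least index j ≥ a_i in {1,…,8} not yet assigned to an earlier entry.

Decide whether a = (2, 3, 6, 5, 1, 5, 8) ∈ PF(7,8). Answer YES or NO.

Order a: b = (1, 2, 3, 5, 5, 6, 8).
  b_1=1 ≤ 2
  b_2=2 ≤ 3
  b_3=3 ≤ 4
  b_4=5 ≤ 5
  b_5=5 ≤ 6
  b_6=6 ≤ 7
  b_7=8 ≤ 8
All bounds hold ⇒ YES

YES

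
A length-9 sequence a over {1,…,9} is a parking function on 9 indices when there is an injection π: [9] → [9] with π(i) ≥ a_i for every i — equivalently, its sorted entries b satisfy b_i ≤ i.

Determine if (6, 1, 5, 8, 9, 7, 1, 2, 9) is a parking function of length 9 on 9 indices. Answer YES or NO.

NO

Sorted: b = (1, 1, 2, 5, 6, 7, 8, 9, 9).
  b_1=1 ≤ 1
  b_2=1 ≤ 2
  b_3=2 ≤ 3
  b_4=5 > 4
  fails at i=4 ⇒ NO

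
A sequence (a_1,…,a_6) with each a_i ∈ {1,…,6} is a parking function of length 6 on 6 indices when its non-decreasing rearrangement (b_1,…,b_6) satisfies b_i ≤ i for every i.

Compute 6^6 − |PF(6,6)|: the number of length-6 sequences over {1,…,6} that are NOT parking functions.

29849

Count = (6−6+1)·(6+1)^(6−1) = 1 · 16807 = 16807
E.g. (4,3,6,6,5,1) → sorted (1,3,4,5,6,6): b_2=3>2, not a PF.
Total 46656; non-PF = 46656−16807 = 29849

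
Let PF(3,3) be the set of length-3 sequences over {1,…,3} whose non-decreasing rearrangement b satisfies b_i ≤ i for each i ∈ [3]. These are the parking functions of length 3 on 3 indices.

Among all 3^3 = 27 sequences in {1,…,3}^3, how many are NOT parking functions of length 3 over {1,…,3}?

11

|PF| = (4−3)·4^(3−1) = 1×16 = 16 (Pollak)
Check (1,3,3) → sorted (1,3,3): b_2=3>2, not a PF.
So 27 − 16 = 11 fail.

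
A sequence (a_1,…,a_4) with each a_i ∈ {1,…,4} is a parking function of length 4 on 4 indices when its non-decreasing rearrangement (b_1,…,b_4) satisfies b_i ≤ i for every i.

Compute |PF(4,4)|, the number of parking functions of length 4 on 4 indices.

125

|PF(4,4)| = 1·5^3 = 1×125 = 125 (Pollak)
Check (2,1,1,3) → sorted (1,1,2,3): b_i ≤ i ∀i, a PF.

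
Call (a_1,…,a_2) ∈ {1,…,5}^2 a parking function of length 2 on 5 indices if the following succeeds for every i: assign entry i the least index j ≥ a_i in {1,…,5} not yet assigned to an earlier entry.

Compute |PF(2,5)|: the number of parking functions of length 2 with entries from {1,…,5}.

24

|PF| = (5−2+1)·(5+1)^(2−1) = 4×6 = 24 [KW]
Check (3,3) → sorted (3,3): b_i ≤ 3+i ∀i, a PF.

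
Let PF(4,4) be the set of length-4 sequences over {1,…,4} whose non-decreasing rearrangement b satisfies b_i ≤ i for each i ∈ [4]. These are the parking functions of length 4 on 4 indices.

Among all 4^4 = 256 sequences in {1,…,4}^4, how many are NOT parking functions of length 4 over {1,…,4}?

131

|PF(4,4)| = (5−4)·5^(4−1) = 1·125 = 125 [KW]
Check (4,4,3,4) → sorted (3,4,4,4): b_1=3>1, not a PF.
4^4 − 125 = 256 − 125 = 131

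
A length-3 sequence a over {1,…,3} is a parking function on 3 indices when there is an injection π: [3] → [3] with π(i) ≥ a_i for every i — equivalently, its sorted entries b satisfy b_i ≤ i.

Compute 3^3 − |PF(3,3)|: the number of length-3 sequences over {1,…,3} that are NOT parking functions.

|PF| = 1·4^2 = 1 · 16 = 16 [KW]
Example (3,3,2) → sorted (2,3,3): b_1=2>1, not a PF.
Total 27; non-PF = 27−16 = 11

11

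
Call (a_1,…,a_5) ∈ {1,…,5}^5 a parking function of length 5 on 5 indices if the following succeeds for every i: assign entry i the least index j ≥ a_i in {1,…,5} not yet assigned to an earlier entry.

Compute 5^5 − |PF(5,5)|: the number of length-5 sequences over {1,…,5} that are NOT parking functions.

1829

|PF| = (5−5+1)·(5+1)^(5−1) = 1×1296 = 1296 (Pollak)
E.g. (3,4,5,5,1) → sorted (1,3,4,5,5): b_2=3>2, not a PF.
So 3125 − 1296 = 1829 fail.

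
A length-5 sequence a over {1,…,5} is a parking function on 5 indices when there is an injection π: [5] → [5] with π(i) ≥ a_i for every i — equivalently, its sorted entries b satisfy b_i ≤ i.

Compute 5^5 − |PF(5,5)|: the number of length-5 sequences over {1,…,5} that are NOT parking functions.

1829

|PF| = (5−5+1)·(5+1)^(5−1) = 1 · 1296 = 1296
E.g. (5,3,5,4,1) → sorted (1,3,4,5,5): b_2=3>2, not a PF.
5^5 − 1296 = 3125 − 1296 = 1829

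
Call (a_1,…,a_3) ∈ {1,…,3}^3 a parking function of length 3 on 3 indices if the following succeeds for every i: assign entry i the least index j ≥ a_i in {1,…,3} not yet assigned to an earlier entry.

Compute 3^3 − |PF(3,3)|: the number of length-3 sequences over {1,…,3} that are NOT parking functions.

#PF = 1·4^2 = 1·16 = 16 (Konheim–Weiss)
One tuple (3,3,3) → sorted (3,3,3): b_1=3>1, not a PF.
3^3 − 16 = 27 − 16 = 11

11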